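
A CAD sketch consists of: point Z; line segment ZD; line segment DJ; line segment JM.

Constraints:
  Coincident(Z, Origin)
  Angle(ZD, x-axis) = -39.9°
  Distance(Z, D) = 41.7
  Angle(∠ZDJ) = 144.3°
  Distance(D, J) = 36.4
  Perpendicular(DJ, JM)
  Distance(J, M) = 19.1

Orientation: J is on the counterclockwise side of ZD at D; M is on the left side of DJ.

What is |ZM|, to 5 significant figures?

70.459

Z is at the origin; ZD runs at -39.9° with length 41.7, so D = 41.7·(cos -39.9°, sin -39.9°) = (31.991, -26.748). ∠ZDJ = 144.3°, so DJ runs at -39.9° + (180° − 144.3°) = -4.2000° from the x-axis; with |DJ| = 36.4, J = D + 36.4·(cos -4.2000°, sin -4.2000°) = (68.293, -29.414). DJ ⟂ JM; with |JM| = 19.1 on the left of DJ, M = J + 19.1·(0.073238, 0.99731) = (69.692, -10.366). Then |ZM| = |M − Z| = 70.459.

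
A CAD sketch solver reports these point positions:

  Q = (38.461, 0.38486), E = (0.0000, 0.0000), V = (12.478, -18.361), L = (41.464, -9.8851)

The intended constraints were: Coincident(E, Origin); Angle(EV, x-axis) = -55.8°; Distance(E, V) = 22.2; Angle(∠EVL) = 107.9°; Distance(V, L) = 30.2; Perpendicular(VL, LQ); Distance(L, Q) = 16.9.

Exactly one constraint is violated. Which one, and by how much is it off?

Distance(L, Q) = 16.9 — off by 6.20.

E = (0.00, 0.00) ✓; EV at -55.80° ✓; |EV| = 22.20 ✓; ∠EVL = 107.9° ✓; |VL| = 30.20 ✓; ∠(VL, LQ) = 90.00° ✓; |LQ| = 10.70 ✗.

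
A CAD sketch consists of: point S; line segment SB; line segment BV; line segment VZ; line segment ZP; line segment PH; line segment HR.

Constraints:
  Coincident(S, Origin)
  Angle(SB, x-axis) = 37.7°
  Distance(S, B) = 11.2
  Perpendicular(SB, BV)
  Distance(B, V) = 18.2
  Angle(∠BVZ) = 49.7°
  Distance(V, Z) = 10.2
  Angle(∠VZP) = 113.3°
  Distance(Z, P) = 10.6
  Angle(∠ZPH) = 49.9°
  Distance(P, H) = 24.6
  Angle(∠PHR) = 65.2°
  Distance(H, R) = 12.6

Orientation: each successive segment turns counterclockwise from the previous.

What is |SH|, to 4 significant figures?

29.74

S is at the origin; SB runs at 37.7° with length 11.2, so B = (8.862, 6.849). The perpendicularity gives BV at right angles to SB, so BV runs at 127.7°; with |BV| = 18.2, V = (-2.268, 21.25). ∠BVZ = 49.7° gives VZ at -102.0° from the x-axis; with |VZ| = 10.2, Z = (-4.389, 11.27). ∠VZP = 113.3° gives ZP at -35.30° from the x-axis; with |ZP| = 10.6, P = (4.262, 5.147). ∠ZPH = 49.9° gives PH at 94.80° from the x-axis; with |PH| = 24.6, H = (2.204, 29.66). Then |SH| = |H − S| = 29.74.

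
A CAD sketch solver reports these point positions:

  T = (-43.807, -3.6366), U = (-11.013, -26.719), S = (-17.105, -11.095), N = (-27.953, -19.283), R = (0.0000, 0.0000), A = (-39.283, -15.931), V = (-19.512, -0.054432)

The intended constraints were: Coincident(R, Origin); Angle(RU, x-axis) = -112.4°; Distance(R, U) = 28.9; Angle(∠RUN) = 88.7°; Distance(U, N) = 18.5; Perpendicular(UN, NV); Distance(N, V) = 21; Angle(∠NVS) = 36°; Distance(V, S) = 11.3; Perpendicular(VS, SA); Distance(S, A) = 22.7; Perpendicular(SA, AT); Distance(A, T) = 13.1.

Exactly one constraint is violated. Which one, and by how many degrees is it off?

Perpendicular(SA, AT) — off by 7.90°.

R = (0.00, 0.00) ✓; RU at -112.4° ✓; |RU| = 28.90 ✓; ∠RUN = 88.70° ✓; |UN| = 18.50 ✓; ∠(UN, NV) = 90.00° ✓; |NV| = 21.00 ✓; ∠NVS = 36.00° ✓; |VS| = 11.30 ✓; ∠(VS, SA) = 90.00° ✓; |SA| = 22.70 ✓; ∠(SA, AT) = 82.10° ✗; |AT| = 13.10 ✓.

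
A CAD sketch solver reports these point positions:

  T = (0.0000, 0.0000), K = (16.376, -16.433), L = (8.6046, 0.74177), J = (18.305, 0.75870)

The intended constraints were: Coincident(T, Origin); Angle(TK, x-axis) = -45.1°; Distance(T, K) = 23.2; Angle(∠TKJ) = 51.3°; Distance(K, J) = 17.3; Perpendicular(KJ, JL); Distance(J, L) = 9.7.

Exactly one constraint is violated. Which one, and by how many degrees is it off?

Perpendicular(KJ, JL) — off by 6.50°.

T = (0.00, 0.00) ✓; TK at -45.10° ✓; |TK| = 23.20 ✓; ∠TKJ = 51.30° ✓; |KJ| = 17.30 ✓; ∠(KJ, JL) = 96.50° ✗; |JL| = 9.700 ✓.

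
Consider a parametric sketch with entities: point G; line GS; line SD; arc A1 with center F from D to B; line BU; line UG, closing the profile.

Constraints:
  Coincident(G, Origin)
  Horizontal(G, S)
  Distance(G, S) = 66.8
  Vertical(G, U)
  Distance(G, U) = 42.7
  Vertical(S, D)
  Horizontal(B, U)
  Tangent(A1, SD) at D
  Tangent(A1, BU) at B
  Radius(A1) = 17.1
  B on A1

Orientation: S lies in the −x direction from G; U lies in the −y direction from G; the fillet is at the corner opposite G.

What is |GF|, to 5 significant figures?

55.906

G is at the origin; GS is horizontal with |GS| = 66.8 and S on the −x side, so S = (-66.800, 0.0000). GU is vertical with |GU| = 42.7 and U on the −y side, so U = (0.0000, -42.700). The virtual corner opposite G is at (-66.800, -42.700). A1 meets SD tangentially, so FD is at right angles to SD and A1 meets BU tangentially, so FB is at right angles to BU, with radius 17.1, so the center F sits 17.1 in from both sides at F = (-49.700, -25.600). Then |GF| = |F − G| = 55.906.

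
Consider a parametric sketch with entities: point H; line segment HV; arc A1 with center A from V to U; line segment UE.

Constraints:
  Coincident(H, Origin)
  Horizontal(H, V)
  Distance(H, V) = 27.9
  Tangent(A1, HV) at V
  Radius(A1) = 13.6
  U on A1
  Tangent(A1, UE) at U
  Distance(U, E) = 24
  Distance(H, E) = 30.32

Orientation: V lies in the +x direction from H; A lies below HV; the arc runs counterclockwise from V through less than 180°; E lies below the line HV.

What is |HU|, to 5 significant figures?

17.446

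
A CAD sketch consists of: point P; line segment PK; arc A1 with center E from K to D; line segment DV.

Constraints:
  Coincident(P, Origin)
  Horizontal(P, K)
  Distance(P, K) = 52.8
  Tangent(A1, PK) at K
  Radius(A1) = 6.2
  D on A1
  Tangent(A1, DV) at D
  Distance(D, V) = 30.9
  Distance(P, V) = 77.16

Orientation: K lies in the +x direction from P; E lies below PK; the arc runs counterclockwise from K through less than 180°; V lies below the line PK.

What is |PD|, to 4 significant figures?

49.49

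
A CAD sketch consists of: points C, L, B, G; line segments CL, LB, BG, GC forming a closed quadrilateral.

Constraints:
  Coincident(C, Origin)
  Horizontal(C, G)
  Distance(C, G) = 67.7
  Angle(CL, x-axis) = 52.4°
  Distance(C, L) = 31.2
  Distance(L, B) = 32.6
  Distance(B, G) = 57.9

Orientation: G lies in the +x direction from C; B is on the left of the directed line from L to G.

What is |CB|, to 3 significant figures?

63.8

Checks: |LB| = 32.60 ✓; |BG| = 57.90 ✓.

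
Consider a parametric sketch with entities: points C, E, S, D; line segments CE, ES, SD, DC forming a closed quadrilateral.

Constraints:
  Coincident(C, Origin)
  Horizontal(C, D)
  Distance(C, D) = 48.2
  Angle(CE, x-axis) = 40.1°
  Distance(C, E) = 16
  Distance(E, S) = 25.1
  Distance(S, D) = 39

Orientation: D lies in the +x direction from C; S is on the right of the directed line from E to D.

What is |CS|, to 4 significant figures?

19.12

C is at the origin; C and D share the same y with |CD| = 48.2 and D in +x, so D = (48.2, 0). CE runs at 40.1° with |CE| = 16.0, so E = (12.24, 10.31). S is determined by |ES| = 25.1 and |SD| = 39.0 together: it lies at the intersection of circle(E, 25.1) and circle(D, 39.0). With |ED| = 37.41, the foot of the radical line on ED is 6.796 from E and the perpendicular offset is √(25.1² − 6.796²) = 24.16. Taking the right-of-ED solution: S = (12.11, -14.79).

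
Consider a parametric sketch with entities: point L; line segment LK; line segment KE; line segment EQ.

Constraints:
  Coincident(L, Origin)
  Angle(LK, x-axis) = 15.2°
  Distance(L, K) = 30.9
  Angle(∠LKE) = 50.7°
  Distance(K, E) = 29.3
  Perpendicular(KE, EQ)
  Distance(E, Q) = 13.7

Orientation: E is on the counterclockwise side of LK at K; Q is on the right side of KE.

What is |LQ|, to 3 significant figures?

38.8

∠LKE = 50.7°, so KE runs at 15.2° + (180° − 50.7°) = 144° from the x-axis; with |KE| = 29.3, E = K + 29.3·(cos 144°, sin 144°) = (5.97, 25.1). The perpendicularity gives EQ at right angles to KE; with |EQ| = 13.7 on the right of KE, Q = E + 13.7·(0.581, 0.814) = (13.9, 36.3). Then |LQ| = |Q − L| = 38.8.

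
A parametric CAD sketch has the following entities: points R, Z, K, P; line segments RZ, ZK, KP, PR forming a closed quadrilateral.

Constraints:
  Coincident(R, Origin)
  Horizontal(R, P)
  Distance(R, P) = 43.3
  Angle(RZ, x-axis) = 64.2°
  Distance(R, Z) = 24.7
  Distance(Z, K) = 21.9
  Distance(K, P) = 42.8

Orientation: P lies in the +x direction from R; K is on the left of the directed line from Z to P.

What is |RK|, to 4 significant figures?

46.19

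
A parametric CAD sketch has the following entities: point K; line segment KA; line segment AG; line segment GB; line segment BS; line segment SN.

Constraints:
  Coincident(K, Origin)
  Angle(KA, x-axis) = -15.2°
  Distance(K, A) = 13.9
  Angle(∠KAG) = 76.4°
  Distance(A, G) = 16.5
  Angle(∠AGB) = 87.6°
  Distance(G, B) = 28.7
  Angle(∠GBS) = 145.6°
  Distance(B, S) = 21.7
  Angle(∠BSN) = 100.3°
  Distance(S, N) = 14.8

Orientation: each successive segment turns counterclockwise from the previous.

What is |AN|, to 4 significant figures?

40.94

∠GBS = 145.6° gives BS at -144.8° from the x-axis; with |BS| = 21.7, S = (-32.55, -0.06016). ∠BSN = 100.3° gives SN at -65.10° from the x-axis; with |SN| = 14.8, N = (-26.32, -13.48). Then |AN| = |N − A| = 40.94.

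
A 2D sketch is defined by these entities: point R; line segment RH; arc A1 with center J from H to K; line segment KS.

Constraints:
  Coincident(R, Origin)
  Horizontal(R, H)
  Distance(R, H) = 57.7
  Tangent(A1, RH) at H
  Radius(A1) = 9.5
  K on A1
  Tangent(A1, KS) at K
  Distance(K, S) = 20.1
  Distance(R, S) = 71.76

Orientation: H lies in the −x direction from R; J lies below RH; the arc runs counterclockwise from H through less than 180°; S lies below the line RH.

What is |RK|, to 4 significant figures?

67.97

Checks: |JK| = 9.500 ✓; ∠(JK, KS) = 90.00° ✓; |KS| = 20.10 ✓; |RS| = 71.76 ✓.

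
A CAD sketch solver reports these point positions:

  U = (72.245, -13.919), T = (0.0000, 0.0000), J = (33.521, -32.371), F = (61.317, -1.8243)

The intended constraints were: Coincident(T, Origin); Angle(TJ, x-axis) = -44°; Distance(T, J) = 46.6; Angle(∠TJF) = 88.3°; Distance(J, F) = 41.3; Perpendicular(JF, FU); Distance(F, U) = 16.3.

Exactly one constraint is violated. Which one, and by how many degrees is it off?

Perpendicular(JF, FU) — off by 5.60°.

T = (0.00, 0.00) ✓; TJ at -44.00° ✓; |TJ| = 46.60 ✓; ∠TJF = 88.30° ✓; |JF| = 41.30 ✓; ∠(JF, FU) = 95.60° ✗; |FU| = 16.30 ✓.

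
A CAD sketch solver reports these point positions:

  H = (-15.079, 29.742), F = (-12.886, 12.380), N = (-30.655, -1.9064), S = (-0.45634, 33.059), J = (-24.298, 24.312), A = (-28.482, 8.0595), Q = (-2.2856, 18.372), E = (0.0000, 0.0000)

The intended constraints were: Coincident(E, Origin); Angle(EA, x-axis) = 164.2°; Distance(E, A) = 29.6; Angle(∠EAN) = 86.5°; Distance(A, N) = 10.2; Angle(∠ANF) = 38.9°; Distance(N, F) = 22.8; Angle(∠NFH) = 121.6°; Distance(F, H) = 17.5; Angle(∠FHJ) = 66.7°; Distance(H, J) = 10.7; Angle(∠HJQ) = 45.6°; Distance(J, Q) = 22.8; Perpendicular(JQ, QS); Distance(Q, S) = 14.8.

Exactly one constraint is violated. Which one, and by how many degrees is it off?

Perpendicular(JQ, QS) — off by 8.00°.

E = (0.00, 0.00) ✓; EA at 164.2° ✓; |EA| = 29.60 ✓; ∠EAN = 86.50° ✓; |AN| = 10.20 ✓; ∠ANF = 38.90° ✓; |NF| = 22.80 ✓; ∠NFH = 121.6° ✓; |FH| = 17.50 ✓; ∠FHJ = 66.70° ✓; |HJ| = 10.70 ✓; ∠HJQ = 45.60° ✓; |JQ| = 22.80 ✓; ∠(JQ, QS) = 98.00° ✗; |QS| = 14.80 ✓.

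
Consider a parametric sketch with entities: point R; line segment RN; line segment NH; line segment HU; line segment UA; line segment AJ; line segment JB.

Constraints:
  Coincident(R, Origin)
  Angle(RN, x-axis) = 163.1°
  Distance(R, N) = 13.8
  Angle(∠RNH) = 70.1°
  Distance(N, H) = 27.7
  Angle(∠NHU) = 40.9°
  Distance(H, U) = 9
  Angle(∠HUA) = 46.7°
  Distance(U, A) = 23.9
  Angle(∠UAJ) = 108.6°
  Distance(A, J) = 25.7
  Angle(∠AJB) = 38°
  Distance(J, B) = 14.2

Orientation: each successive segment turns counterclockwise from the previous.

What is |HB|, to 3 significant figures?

17.3

∠UAJ = 108.6° gives AJ at -103° from the x-axis; with |AJ| = 25.7, J = (-35.9, -43.8). ∠AJB = 38.0° gives JB at 38.8° from the x-axis; with |JB| = 14.2, B = (-24.8, -34.9). Then |HB| = |B − H| = 17.3.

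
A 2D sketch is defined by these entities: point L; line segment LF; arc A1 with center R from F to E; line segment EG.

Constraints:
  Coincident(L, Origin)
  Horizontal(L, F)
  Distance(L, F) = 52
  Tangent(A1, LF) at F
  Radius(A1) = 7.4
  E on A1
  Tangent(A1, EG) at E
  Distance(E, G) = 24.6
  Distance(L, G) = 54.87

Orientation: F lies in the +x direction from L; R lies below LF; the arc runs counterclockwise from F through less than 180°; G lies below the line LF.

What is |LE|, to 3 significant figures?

45.2

Checks: |RE| = 7.400 ✓; ∠(RE, EG) = 90.00° ✓; |EG| = 24.60 ✓; |LG| = 54.87 ✓.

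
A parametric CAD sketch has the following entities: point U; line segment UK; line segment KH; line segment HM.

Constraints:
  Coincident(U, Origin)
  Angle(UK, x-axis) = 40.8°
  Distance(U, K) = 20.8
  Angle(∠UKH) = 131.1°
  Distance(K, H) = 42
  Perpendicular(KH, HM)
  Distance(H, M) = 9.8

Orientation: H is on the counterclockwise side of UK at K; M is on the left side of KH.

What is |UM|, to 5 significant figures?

55.982

U is at the origin; UK runs at 40.8° with length 20.8, so K = 20.8·(cos 40.8°, sin 40.8°) = (15.745, 13.591). ∠UKH = 131.1°, so KH runs at 40.8° + (180° − 131.1°) = 89.700° from the x-axis; with |KH| = 42.0, H = K + 42.0·(cos 89.700°, sin 89.700°) = (15.965, 55.591). The perpendicularity gives HM at right angles to KH; with |HM| = 9.8 on the left of KH, M = H + 9.8·(-0.99999, 0.0052360) = (6.1655, 55.642). Then |UM| = |M − U| = 55.982.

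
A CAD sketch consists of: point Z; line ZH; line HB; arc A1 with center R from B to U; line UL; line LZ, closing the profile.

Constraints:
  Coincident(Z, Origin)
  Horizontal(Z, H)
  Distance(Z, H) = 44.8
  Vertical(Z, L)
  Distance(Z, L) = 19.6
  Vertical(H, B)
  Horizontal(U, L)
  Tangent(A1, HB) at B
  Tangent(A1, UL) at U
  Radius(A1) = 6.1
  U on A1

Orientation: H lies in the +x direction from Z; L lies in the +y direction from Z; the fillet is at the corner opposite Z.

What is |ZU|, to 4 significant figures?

43.38

Z is at the origin; ZH is horizontal with |ZH| = 44.8 and H on the +x side, so H = (44.80, 0.000). ZL is vertical with |ZL| = 19.6 and L on the +y side, so L = (0.000, 19.60). The virtual corner opposite Z is at (44.80, 19.60). Tangency of A1 to HB means the radius RB is perpendicular to HB and since A1 is tangent to UL there, RU ⟂ UL, with radius 6.1, so the center R sits 6.1 in from both sides at R = (38.70, 13.50). That places the tangent points at B = (44.80, 13.50) on HB and U = (38.70, 19.60) on UL. Then |ZU| = |U − Z| = 43.38.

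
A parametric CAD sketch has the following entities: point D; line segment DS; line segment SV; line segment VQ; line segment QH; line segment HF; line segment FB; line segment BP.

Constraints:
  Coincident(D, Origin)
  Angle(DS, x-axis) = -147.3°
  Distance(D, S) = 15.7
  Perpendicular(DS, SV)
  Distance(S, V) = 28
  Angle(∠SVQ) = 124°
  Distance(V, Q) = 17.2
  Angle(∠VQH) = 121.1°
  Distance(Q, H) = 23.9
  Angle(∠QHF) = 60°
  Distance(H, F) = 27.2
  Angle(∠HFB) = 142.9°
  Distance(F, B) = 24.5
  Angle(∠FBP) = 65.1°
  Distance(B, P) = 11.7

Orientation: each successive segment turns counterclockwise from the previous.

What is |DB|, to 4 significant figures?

29.42

D is at the origin; DS runs at -147.3° with length 15.7, so S = (-13.21, -8.482). DS ⟂ SV, so SV runs at -57.30°; with |SV| = 28.0, V = (1.915, -32.04). ∠SVQ = 124.0° gives VQ at -1.300° from the x-axis; with |VQ| = 17.2, Q = (19.11, -32.43). ∠VQH = 121.1° gives QH at 57.60° from the x-axis; with |QH| = 23.9, H = (31.92, -12.25). ∠QHF = 60.0° gives HF at 177.6° from the x-axis; with |HF| = 27.2, F = (4.741, -11.12). ∠HFB = 142.9° gives FB at -145.3° from the x-axis; with |FB| = 24.5, B = (-15.40, -25.06). Then |DB| = |B − D| = 29.42.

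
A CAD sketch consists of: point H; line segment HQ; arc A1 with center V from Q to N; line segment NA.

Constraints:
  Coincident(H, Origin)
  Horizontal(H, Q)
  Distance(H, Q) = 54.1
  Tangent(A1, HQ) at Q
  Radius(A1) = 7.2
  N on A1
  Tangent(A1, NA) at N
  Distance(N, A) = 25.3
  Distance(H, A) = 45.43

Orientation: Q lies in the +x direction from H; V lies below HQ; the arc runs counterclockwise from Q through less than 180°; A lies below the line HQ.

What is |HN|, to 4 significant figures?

47.79

Checks: ∠(VQ, QH) = 90.00° ✓; |VQ| = 7.200 ✓; |VN| = 7.200 ✓; ∠(VN, NA) = 90.00° ✓; |NA| = 25.30 ✓; |HA| = 45.43 ✓.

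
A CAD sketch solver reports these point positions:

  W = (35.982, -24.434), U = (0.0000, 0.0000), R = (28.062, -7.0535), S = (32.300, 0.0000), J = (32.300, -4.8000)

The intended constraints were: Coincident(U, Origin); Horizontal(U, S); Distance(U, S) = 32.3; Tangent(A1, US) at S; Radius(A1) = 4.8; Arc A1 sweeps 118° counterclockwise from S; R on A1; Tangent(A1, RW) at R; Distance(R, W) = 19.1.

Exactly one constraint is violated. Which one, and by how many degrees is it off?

Tangent(A1, RW) at R — off by 3.50°.

U = (0.00, 0.00) ✓; U.y = 0.00, S.y = 0.00 ✓; |US| = 32.30 ✓; ∠(JS, SU) = 90.00° ✓; |JS| = 4.800 ✓; bearing(J→R) − bearing(J→S) = 118.0° ✓; |JR| = 4.800 ✓; ∠(JR, RW) = 93.50° ✗; |RW| = 19.10 ✓.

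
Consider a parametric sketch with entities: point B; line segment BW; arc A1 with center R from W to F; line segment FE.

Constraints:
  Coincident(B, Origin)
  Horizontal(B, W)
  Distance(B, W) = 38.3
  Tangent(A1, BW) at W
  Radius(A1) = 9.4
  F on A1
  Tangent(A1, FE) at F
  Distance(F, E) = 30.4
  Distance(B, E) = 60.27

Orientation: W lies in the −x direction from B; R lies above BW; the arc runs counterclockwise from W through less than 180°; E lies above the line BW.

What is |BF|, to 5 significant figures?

33.092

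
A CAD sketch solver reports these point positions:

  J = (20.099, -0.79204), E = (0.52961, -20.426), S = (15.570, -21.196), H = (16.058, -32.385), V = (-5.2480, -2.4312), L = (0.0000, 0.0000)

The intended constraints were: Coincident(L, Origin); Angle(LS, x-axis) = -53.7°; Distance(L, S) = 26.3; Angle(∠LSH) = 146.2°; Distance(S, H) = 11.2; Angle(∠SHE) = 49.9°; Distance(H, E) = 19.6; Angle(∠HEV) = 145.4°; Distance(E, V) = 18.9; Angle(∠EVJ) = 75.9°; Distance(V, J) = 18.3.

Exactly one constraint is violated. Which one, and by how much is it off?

Distance(V, J) = 18.3 — off by 7.10.

L = (0.00, 0.00) ✓; LS at -53.70° ✓; |LS| = 26.30 ✓; ∠LSH = 146.2° ✓; |SH| = 11.20 ✓; ∠SHE = 49.90° ✓; |HE| = 19.60 ✓; ∠HEV = 145.4° ✓; |EV| = 18.90 ✓; ∠EVJ = 75.90° ✓; |VJ| = 25.40 ✗.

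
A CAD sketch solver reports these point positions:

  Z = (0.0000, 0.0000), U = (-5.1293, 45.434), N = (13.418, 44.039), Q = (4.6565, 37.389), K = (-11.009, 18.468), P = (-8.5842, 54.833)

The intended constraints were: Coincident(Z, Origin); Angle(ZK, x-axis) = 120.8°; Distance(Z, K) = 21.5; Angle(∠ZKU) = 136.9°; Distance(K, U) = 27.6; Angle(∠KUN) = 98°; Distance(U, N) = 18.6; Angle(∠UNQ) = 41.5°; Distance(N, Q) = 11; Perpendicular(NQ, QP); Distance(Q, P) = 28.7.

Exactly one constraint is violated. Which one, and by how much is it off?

Distance(Q, P) = 28.7 — off by 6.80.

Z = (0.00, 0.00) ✓; ZK at 120.8° ✓; |ZK| = 21.50 ✓; ∠ZKU = 136.9° ✓; |KU| = 27.60 ✓; ∠KUN = 98.00° ✓; |UN| = 18.60 ✓; ∠UNQ = 41.50° ✓; |NQ| = 11.00 ✓; ∠(NQ, QP) = 90.00° ✓; |QP| = 21.90 ✗.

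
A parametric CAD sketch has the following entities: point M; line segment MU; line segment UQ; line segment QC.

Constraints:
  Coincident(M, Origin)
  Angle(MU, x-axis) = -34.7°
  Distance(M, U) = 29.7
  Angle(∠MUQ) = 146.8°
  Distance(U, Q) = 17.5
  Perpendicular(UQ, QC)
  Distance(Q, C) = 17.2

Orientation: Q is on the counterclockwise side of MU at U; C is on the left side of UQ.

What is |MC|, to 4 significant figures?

42.36

∠MUQ = 146.8°, so UQ runs at -34.7° + (180° − 146.8°) = -1.500° from the x-axis; with |UQ| = 17.5, Q = U + 17.5·(cos -1.500°, sin -1.500°) = (41.91, -17.37). UQ ⟂ QC; with |QC| = 17.2 on the left of UQ, C = Q + 17.2·(0.02618, 0.9997) = (42.36, -0.1716). Then |MC| = |C − M| = 42.36.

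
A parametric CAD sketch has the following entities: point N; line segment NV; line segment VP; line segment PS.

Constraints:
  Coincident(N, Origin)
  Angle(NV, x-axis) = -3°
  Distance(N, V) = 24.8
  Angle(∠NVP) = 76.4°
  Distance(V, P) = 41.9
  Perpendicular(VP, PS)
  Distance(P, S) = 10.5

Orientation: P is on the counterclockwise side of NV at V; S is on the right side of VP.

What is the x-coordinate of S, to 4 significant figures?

27.38

∠NVP = 76.4°, so VP runs at -3.0° + (180° − 76.4°) = 100.6° from the x-axis; with |VP| = 41.9, P = V + 41.9·(cos 100.6°, sin 100.6°) = (17.06, 39.89). The perpendicularity gives PS at right angles to VP; with |PS| = 10.5 on the right of VP, S = P + 10.5·(0.9829, 0.1840) = (27.38, 41.82). So S.x = 27.38.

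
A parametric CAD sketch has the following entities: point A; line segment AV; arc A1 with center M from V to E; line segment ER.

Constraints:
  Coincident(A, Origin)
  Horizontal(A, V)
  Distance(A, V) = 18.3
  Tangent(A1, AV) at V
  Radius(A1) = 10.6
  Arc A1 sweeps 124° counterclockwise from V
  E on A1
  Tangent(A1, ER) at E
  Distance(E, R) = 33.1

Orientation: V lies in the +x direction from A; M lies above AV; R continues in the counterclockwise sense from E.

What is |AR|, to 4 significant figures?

44.80

A is at the origin; A and V share the same y with |AV| = 18.3 and V on the +x side, so V = (18.30, 0.000). Since A1 is tangent to AV there, MV ⟂ AV, so M = V + (0, 10.6) = (18.30, 10.60). On A1, V sits at bearing -90° from M; a 124° counterclockwise sweep puts E at bearing 34°, so E = M + 10.6·(cos 34°, sin 34°) = (27.09, 16.53). Since A1 is tangent to ER there, ME ⟂ ER, so ER runs along (−sin 34°, cos 34°); with |ER| = 33.1, R = (8.579, 43.97). Then |AR| = |R − A| = 44.80.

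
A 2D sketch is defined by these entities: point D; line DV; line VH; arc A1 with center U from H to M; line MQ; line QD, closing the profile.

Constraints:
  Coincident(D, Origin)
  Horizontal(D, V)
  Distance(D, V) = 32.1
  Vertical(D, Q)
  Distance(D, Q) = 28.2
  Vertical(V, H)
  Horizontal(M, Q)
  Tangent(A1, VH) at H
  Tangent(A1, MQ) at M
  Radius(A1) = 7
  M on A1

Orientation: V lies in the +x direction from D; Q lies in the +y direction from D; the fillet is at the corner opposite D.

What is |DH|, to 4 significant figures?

38.47

The virtual corner opposite D is at (32.10, 28.20). Since A1 is tangent to VH there, UH ⟂ VH and A1 meets MQ tangentially, so UM is at right angles to MQ, with radius 7.0, so the center U sits 7.0 in from both sides at U = (25.10, 21.20). That places the tangent points at H = (32.10, 21.20) on VH and M = (25.10, 28.20) on MQ. Then |DH| = |H − D| = 38.47.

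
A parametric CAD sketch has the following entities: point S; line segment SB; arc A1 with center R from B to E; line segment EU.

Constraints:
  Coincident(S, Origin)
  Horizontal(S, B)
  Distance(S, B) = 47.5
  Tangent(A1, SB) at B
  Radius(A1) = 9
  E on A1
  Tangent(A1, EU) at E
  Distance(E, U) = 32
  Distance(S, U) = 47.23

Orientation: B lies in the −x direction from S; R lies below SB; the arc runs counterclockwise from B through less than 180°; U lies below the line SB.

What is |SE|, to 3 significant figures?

55.7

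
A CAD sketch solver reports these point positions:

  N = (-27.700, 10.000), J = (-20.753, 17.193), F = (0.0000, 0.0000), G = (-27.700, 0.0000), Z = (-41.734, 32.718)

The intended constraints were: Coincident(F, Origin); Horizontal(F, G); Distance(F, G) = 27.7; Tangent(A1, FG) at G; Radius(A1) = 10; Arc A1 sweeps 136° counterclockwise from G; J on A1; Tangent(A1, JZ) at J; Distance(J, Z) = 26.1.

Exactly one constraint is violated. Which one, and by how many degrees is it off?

Tangent(A1, JZ) at J — off by 7.50°.

F = (0.00, 0.00) ✓; F.y = 0.00, G.y = 0.00 ✓; |FG| = 27.70 ✓; ∠(NG, GF) = 90.00° ✓; |NG| = 10.00 ✓; bearing(N→J) − bearing(N→G) = 136.0° ✓; |NJ| = 10.00 ✓; ∠(NJ, JZ) = 82.50° ✗; |JZ| = 26.10 ✓.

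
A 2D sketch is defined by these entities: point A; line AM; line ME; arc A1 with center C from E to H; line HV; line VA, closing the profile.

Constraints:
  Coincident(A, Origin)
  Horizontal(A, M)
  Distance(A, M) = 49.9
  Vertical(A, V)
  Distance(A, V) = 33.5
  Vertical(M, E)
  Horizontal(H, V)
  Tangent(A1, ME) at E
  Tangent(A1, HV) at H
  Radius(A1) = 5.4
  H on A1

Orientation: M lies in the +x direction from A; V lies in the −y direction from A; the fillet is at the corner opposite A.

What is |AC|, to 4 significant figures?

52.63

A is at the origin; A and M share the same y with |AM| = 49.9 and M on the +x side, so M = (49.90, 0.000). AV is vertical with |AV| = 33.5 and V on the −y side, so V = (0.000, -33.50). The virtual corner opposite A is at (49.90, -33.50). Tangency of A1 to ME means the radius CE is perpendicular to ME and the tangent condition forces CH to be normal to HV, with radius 5.4, so the center C sits 5.4 in from both sides at C = (44.50, -28.10). Then |AC| = |C − A| = 52.63.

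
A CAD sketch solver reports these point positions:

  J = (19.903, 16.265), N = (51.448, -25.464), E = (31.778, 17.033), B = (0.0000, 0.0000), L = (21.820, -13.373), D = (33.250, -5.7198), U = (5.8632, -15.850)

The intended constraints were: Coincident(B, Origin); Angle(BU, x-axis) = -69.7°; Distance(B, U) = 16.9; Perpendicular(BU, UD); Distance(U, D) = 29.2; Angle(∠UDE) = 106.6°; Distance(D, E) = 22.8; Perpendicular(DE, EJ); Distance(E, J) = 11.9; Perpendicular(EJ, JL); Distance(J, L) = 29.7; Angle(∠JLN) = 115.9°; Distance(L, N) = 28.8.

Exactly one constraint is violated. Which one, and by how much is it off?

Distance(L, N) = 28.8 — off by 3.20.

B = (0.00, 0.00) ✓; BU at -69.70° ✓; |BU| = 16.90 ✓; ∠(BU, UD) = 90.00° ✓; |UD| = 29.20 ✓; ∠UDE = 106.6° ✓; |DE| = 22.80 ✓; ∠(DE, EJ) = 90.00° ✓; |EJ| = 11.90 ✓; ∠(EJ, JL) = 90.00° ✓; |JL| = 29.70 ✓; ∠JLN = 115.9° ✓; |LN| = 32.00 ✗.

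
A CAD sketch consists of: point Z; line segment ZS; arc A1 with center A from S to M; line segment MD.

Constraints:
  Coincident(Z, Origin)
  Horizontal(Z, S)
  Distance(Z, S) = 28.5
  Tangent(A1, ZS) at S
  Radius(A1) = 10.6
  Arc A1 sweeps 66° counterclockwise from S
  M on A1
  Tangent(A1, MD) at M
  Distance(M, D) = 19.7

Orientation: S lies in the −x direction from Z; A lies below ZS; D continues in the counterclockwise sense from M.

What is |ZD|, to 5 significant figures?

52.191

Z is at the origin; ZS is horizontal with |ZS| = 28.5 and S on the −x side, so S = (-28.500, 0.0000). The tangent condition forces AS to be normal to ZS, so A = S + (0, -10.6) = (-28.500, -10.600). On A1, S sits at bearing 90° from A; a 66° counterclockwise sweep puts M at bearing 156°, so M = A + 10.6·(cos 156°, sin 156°) = (-38.184, -6.2886). A1 meets MD tangentially, so AM is at right angles to MD, so MD runs along (−sin 156°, cos 156°); with |MD| = 19.7, D = (-46.196, -24.285). Then |ZD| = |D − Z| = 52.191.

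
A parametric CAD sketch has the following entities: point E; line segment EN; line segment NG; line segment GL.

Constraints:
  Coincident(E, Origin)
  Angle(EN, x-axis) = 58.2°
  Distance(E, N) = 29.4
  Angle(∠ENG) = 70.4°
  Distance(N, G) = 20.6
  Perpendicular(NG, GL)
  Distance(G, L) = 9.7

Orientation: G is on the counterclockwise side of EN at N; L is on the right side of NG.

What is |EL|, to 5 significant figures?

38.908

E is at the origin; EN runs at 58.2° with length 29.4, so N = 29.4·(cos 58.2°, sin 58.2°) = (15.493, 24.987). ∠ENG = 70.4°, so NG runs at 58.2° + (180° − 70.4°) = 167.80° from the x-axis; with |NG| = 20.6, G = N + 20.6·(cos 167.80°, sin 167.80°) = (-4.6423, 29.340). NG ⟂ GL; with |GL| = 9.7 on the right of NG, L = G + 9.7·(0.21132, 0.97742) = (-2.5924, 38.821). Then |EL| = |L − E| = 38.908.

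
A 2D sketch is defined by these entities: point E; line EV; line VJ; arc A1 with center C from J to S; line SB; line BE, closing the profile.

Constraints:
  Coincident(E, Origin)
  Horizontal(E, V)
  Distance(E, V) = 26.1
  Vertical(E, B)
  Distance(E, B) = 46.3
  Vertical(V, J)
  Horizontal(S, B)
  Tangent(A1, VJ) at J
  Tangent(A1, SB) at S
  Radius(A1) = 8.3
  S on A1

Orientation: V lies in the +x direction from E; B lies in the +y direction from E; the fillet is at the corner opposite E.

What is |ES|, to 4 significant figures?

49.60

The virtual corner opposite E is at (26.10, 46.30). Since A1 is tangent to VJ there, CJ ⟂ VJ and tangency of A1 to SB means the radius CS is perpendicular to SB, with radius 8.3, so the center C sits 8.3 in from both sides at C = (17.80, 38.00). That places the tangent points at J = (26.10, 38.00) on VJ and S = (17.80, 46.30) on SB. Then |ES| = |S − E| = 49.60.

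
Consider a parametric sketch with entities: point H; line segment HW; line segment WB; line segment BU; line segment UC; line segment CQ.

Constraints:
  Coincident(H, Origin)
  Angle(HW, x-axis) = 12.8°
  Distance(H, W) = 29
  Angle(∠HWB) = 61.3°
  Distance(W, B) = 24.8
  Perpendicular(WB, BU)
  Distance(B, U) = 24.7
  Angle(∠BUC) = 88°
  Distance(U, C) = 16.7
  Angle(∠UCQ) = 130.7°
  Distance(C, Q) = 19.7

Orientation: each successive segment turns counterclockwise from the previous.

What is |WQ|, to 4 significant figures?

9.702

H is at the origin; HW runs at 12.8° with length 29.0, so W = (28.28, 6.425). ∠HWB = 61.3° gives WB at 131.5° from the x-axis; with |WB| = 24.8, B = (11.85, 25.00). WB is perpendicular to BU, so BU runs at -138.5°; with |BU| = 24.7, U = (-6.653, 8.632). ∠BUC = 88.0° gives UC at -46.50° from the x-axis; with |UC| = 16.7, C = (4.843, -3.481). ∠UCQ = 130.7° gives CQ at 2.800° from the x-axis; with |CQ| = 19.7, Q = (24.52, -2.519). Then |WQ| = |Q − W| = 9.702.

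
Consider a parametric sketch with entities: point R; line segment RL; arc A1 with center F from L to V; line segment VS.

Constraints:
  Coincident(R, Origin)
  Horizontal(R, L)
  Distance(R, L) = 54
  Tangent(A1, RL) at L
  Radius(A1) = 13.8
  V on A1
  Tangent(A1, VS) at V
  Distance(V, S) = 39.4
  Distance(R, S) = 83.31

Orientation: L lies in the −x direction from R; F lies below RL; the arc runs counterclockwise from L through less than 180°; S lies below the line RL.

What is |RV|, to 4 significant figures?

69.44

R is at the origin; R and L share the same y with |RL| = 54.0 and L on the −x side, so L = (-54.00, 0.000). The tangent condition forces FL to be normal to RL, so F = L + (0, -13.8) = (-54.00, -13.80). Since FV ⟂ VS (tangency), |FS| = √(13.8² + 39.4²) = 41.75 regardless of where V sits on A1. So S lies on both circle(R, 83.31) and circle(F, 41.75); the below-RL intersection is S = (-62.94, -54.58). V is the foot of the tangent from S: V = (-67.70, -15.47).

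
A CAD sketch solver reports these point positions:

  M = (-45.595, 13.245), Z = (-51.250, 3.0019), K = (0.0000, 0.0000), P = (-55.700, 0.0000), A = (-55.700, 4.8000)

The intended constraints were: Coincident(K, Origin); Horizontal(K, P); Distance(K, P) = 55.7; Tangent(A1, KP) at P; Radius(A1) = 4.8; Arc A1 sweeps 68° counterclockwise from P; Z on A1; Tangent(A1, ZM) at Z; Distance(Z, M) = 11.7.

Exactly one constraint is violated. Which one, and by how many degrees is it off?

Tangent(A1, ZM) at Z — off by 6.90°.

K = (0.00, 0.00) ✓; K.y = 0.00, P.y = 0.00 ✓; |KP| = 55.70 ✓; ∠(AP, PK) = 90.00° ✓; |AP| = 4.800 ✓; bearing(A→Z) − bearing(A→P) = 68.00° ✓; |AZ| = 4.800 ✓; ∠(AZ, ZM) = 96.90° ✗; |ZM| = 11.70 ✓.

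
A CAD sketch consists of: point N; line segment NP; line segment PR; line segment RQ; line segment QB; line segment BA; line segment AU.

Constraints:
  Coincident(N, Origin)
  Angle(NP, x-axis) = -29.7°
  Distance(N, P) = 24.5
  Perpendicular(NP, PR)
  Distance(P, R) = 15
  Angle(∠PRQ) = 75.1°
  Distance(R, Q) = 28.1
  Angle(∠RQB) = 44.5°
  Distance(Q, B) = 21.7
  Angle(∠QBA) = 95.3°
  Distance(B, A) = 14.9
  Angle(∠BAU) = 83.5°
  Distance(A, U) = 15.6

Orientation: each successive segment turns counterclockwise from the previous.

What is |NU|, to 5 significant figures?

20.002

N is at the origin; NP runs at -29.7° with length 24.5, so P = (21.281, -12.139). NP ⟂ PR, so PR runs at 60.300°; with |PR| = 15.0, R = (28.713, 0.89074). ∠PRQ = 75.1° gives RQ at 165.20° from the x-axis; with |RQ| = 28.1, Q = (1.5456, 8.0688). ∠RQB = 44.5° gives QB at -59.300° from the x-axis; with |QB| = 21.7, B = (12.624, -10.590). ∠QBA = 95.3° gives BA at 25.400° from the x-axis; with |BA| = 14.9, A = (26.084, -4.1989). ∠BAU = 83.5° gives AU at 121.90° from the x-axis; with |AU| = 15.6, U = (17.840, 9.0451). Then |NU| = |U − N| = 20.002.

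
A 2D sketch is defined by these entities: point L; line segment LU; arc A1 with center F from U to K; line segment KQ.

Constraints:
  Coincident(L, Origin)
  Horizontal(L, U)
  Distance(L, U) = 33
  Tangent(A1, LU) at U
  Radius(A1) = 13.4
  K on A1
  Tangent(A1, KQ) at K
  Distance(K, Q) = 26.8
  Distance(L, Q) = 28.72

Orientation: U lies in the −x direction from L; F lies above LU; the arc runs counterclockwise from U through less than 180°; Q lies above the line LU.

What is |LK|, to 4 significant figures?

22.71

Checks: |FK| = 13.40 ✓; ∠(FK, KQ) = 90.00° ✓; |KQ| = 26.80 ✓; |LQ| = 28.72 ✓.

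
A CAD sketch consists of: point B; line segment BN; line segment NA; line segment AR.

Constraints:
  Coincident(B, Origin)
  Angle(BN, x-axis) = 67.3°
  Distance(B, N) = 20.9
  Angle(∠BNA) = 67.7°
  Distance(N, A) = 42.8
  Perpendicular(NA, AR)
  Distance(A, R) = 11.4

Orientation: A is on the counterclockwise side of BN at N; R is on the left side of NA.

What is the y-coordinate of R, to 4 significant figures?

8.180

B is at the origin; BN runs at 67.3° with length 20.9, so N = 20.9·(cos 67.3°, sin 67.3°) = (8.065, 19.28). ∠BNA = 67.7°, so NA runs at 67.3° + (180° − 67.7°) = 179.6° from the x-axis; with |NA| = 42.8, A = N + 42.8·(cos 179.6°, sin 179.6°) = (-34.73, 19.58). NA is perpendicular to AR; with |AR| = 11.4 on the left of NA, R = A + 11.4·(-0.006981, -1.000) = (-34.81, 8.180). So R.y = 8.180.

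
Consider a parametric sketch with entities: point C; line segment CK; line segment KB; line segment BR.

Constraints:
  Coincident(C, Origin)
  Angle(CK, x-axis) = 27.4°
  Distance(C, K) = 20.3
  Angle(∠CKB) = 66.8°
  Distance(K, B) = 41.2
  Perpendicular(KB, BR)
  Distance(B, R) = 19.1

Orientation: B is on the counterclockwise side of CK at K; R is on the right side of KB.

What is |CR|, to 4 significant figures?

50.28

∠CKB = 66.8°, so KB runs at 27.4° + (180° − 66.8°) = 140.6° from the x-axis; with |KB| = 41.2, B = K + 41.2·(cos 140.6°, sin 140.6°) = (-13.81, 35.49). The perpendicularity gives BR at right angles to KB; with |BR| = 19.1 on the right of KB, R = B + 19.1·(0.6347, 0.7727) = (-1.691, 50.25). Then |CR| = |R − C| = 50.28.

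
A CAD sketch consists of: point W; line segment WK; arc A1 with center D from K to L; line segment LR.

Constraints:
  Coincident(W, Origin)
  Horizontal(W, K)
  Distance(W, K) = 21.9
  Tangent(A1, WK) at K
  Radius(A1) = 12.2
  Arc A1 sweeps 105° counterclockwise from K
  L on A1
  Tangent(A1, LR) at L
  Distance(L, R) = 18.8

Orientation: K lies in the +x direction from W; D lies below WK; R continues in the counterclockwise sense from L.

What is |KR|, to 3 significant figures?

34.2

W is at the origin; W and K share the same y with |WK| = 21.9 and K on the +x side, so K = (21.9, 0.00). A1 meets WK tangentially, so DK is at right angles to WK, so D = K + (0, -12.2) = (21.9, -12.2). On A1, K sits at bearing 90° from D; a 105° counterclockwise sweep puts L at bearing 195°, so L = D + 12.2·(cos 195°, sin 195°) = (10.1, -15.4). A1 meets LR tangentially, so DL is at right angles to LR, so LR runs along (−sin 195°, cos 195°); with |LR| = 18.8, R = (15.0, -33.5). Then |KR| = |R − K| = 34.2.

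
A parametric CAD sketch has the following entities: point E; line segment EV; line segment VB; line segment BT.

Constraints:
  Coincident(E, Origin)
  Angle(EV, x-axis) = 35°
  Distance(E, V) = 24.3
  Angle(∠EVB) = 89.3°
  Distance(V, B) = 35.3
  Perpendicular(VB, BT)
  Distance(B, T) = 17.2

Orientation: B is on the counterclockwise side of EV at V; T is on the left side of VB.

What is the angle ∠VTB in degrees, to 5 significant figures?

64.022°

E is at the origin; EV runs at 35.0° with length 24.3, so V = 24.3·(cos 35.0°, sin 35.0°) = (19.905, 13.938). ∠EVB = 89.3°, so VB runs at 35.0° + (180° − 89.3°) = 125.70° from the x-axis; with |VB| = 35.3, B = V + 35.3·(cos 125.70°, sin 125.70°) = (-0.69361, 42.604). VB is perpendicular to BT; with |BT| = 17.2 on the left of VB, T = B + 17.2·(-0.81208, -0.58354) = (-14.661, 32.568). Then cos ∠VTB = TV·TB / (|TV||TB|), giving 64.022°.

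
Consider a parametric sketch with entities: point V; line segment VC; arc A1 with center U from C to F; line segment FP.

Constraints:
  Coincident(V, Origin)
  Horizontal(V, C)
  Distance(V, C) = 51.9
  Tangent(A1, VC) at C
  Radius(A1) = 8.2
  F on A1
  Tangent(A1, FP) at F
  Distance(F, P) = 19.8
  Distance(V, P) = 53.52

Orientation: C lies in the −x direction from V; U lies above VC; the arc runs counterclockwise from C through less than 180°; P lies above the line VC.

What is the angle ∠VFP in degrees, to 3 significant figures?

106°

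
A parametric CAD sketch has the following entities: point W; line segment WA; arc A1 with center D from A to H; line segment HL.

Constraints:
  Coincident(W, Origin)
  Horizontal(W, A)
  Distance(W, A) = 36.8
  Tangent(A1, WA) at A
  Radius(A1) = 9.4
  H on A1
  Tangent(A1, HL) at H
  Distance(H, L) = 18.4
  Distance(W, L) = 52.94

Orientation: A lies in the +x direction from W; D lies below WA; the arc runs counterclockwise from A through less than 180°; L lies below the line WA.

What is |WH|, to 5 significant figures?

34.825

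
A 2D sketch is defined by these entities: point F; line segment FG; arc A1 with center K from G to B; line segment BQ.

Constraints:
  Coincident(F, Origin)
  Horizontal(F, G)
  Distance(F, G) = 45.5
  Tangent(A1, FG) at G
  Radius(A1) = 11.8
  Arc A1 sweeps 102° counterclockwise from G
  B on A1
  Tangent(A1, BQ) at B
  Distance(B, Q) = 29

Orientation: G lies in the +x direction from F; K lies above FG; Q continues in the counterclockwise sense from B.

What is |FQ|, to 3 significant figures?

66.5

On A1, G sits at bearing -90° from K; a 102° counterclockwise sweep puts B at bearing 12°, so B = K + 11.8·(cos 12°, sin 12°) = (57.0, 14.3). A1 meets BQ tangentially, so KB is at right angles to BQ, so BQ runs along (−sin 12°, cos 12°); with |BQ| = 29.0, Q = (51.0, 42.6). Then |FQ| = |Q − F| = 66.5.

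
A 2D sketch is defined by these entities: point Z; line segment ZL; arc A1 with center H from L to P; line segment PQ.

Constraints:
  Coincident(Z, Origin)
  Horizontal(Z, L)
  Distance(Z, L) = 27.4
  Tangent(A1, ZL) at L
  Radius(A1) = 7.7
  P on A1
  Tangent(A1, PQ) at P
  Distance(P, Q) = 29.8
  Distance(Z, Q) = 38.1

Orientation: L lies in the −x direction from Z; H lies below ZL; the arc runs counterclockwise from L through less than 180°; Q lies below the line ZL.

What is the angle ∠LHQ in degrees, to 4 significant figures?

154.3°

Checks: |HP| = 7.700 ✓; ∠(HP, PQ) = 90.00° ✓; |PQ| = 29.80 ✓; |ZQ| = 38.10 ✓.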